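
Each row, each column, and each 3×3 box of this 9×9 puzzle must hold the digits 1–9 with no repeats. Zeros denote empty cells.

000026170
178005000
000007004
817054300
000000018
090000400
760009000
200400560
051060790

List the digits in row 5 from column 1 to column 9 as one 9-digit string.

R4C8 = 2: row 4 has {1,3,4,5,7,8}; col 8 has {1,6,7,9}; box has {1,3,4,8} → only 2 remains.
R6C8 = 5: row 6 has {4,9}; col 8 has {1,2,6,7,9}; box has {1,2,3,4,8} → only 5 remains.
R2C8 = 3: row 2 has {1,5,7,8}; col 8 has {1,2,5,6,7,9}; box has {1,4,7} → only 3 remains.
R3C8 = 8: row 3 has {4,7}; col 8 has {1,2,3,5,6,7,9}; box has {1,3,4,7} → only 8 remains.
R7C8 = 4: row 7 has {6,7,9}; col 8 has {1,2,3,5,6,7,8,9}; box has {5,6,7,9} → only 4 remains.
R2C4 = 9: row 2 has {1,3,5,7,8}; col 4 has {4}; box has {2,5,6,7} → only 9 remains.
R2C5 = 4: row 2 has {1,3,5,7,8,9}; col 5 has {2,5,6}; box has {2,5,6,7,9} → only 4 remains.
R4C4 = 6: row 4 has {1,2,3,4,5,7,8}; col 4 has {4,9}; box has {4,5} → only 6 remains.
R4C9 = 9: row 4 has {1,2,3,4,5,6,7,8}; col 9 has {4,8}; box has {1,2,3,4,5,8} → only 9 remains.
R5C7 = 6: row 5 has {1,8}; col 7 has {1,3,4,5,7}; box has {1,2,3,4,5,8,9} → only 6 remains.
R6C9 = 7: row 6 has {4,5,9}; col 9 has {4,8,9}; box has {1,2,3,4,5,6,8,9} → only 7 remains.
R7C3 = 3: row 7 has {4,6,7,9}; col 3 has {1,7,8}; box has {1,2,5,6,7} → only 3 remains.
R8C2 = 8: row 8 has {2,4,5,6}; col 2 has {1,5,6,7,9}; box has {1,2,3,5,6,7} → only 8 remains.
R8C3 = 9: row 8 has {2,4,5,6,8}; col 3 has {1,3,7,8}; box has {1,2,3,5,6,7,8} → only 9 remains.
R9C1 = 4: row 9 has {1,5,6,7,9}; col 1 has {1,2,7,8}; box has {1,2,3,5,6,7,8,9} → only 4 remains.
R1C9 = 5: row 1 has {1,2,6,7}; col 9 has {4,7,8,9}; box has {1,3,4,7,8} → only 5 remains.
R2C7 = 2: row 2 has {1,3,4,5,7,8,9}; col 7 has {1,3,4,5,6,7}; box has {1,3,4,5,7,8} → only 2 remains.
R2C9 = 6: row 2 has {1,2,3,4,5,7,8,9}; col 9 has {4,5,7,8,9}; box has {1,2,3,4,5,7,8} → only 6 remains.
R3C7 = 9: row 3 has {4,7,8}; col 7 has {1,2,3,4,5,6,7}; box has {1,2,3,4,5,6,7,8} → only 9 remains.
R7C7 = 8: row 7 has {3,4,6,7,9}; col 7 has {1,2,3,4,5,6,7,9}; box has {4,5,6,7,9} → only 8 remains.
R1C3 = 4: row 1 has {1,2,5,6,7}; col 3 has {1,3,7,8,9}; box has {1,7,8} → only 4 remains.
R7C5 = 1: row 7 has {3,4,6,7,8,9}; col 5 has {2,4,5,6}; box has {4,6,9} → only 1 remains.
R7C9 = 2: row 7 has {1,3,4,6,7,8,9}; col 9 has {4,5,6,7,8,9}; box has {4,5,6,7,8,9} → only 2 remains.
R8C6 = 3: row 8 has {2,4,5,6,8,9}; col 6 has {4,5,6,7,9}; box has {1,4,6,9} → only 3 remains.
R8C9 = 1: row 8 has {2,3,4,5,6,8,9}; col 9 has {2,4,5,6,7,8,9}; box has {2,4,5,6,7,8,9} → only 1 remains.
R9C9 = 3: row 9 has {1,4,5,6,7,9}; col 9 has {1,2,4,5,6,7,8,9}; box has {1,2,4,5,6,7,8,9} → only 3 remains.
R1C2 = 3: row 1 has {1,2,4,5,6,7}; col 2 has {1,5,6,7,8,9}; box has {1,4,7,8} → only 3 remains.
R1C4 = 8: row 1 has {1,2,3,4,5,6,7}; col 4 has {4,6,9}; box has {2,4,5,6,7,9} → only 8 remains.
R3C2 = 2: row 3 has {4,7,8,9}; col 2 has {1,3,5,6,7,8,9}; box has {1,3,4,7,8} → only 2 remains.
R3C5 = 3: row 3 has {2,4,7,8,9}; col 5 has {1,2,4,5,6}; box has {2,4,5,6,7,8,9} → only 3 remains.
R5C2 = 4: row 5 has {1,6,8}; col 2 has {1,2,3,5,6,7,8,9}; box has {1,7,8,9} → only 4 remains.
R5C6 = 2: row 5 has {1,4,6,8}; col 6 has {3,4,5,6,7,9}; box has {4,5,6} → only 2 remains.
R6C5 = 8: row 6 has {4,5,7,9}; col 5 has {1,2,3,4,5,6}; box has {2,4,5,6} → only 8 remains.
R6C6 = 1: row 6 has {4,5,7,8,9}; col 6 has {2,3,4,5,6,7,9}; box has {2,4,5,6,8} → only 1 remains.
R7C4 = 5: row 7 has {1,2,3,4,6,7,8,9}; col 4 has {4,6,8,9}; box has {1,3,4,6,9} → only 5 remains.
R8C5 = 7: row 8 has {1,2,3,4,5,6,8,9}; col 5 has {1,2,3,4,5,6,8}; box has {1,3,4,5,6,9} → only 7 remains.
R9C4 = 2: row 9 has {1,3,4,5,6,7,9}; col 4 has {4,5,6,8,9}; box has {1,3,4,5,6,7,9} → only 2 remains.
R9C6 = 8: row 9 has {1,2,3,4,5,6,7,9}; col 6 has {1,2,3,4,5,6,7,9}; box has {1,2,3,4,5,6,7,9} → only 8 remains.
R1C1 = 9: row 1 has {1,2,3,4,5,6,7,8}; col 1 has {1,2,4,7,8}; box has {1,2,3,4,7,8} → only 9 remains.
R3C4 = 1: row 3 has {2,3,4,7,8,9}; col 4 has {2,4,5,6,8,9}; box has {2,3,4,5,6,7,8,9} → only 1 remains.
R5C3 = 5: row 5 has {1,2,4,6,8}; col 3 has {1,3,4,7,8,9}; box has {1,4,7,8,9} → only 5 remains.
R5C5 = 9: row 5 has {1,2,4,5,6,8}; col 5 has {1,2,3,4,5,6,7,8}; box has {1,2,4,5,6,8} → only 9 remains.
R6C4 = 3: row 6 has {1,4,5,7,8,9}; col 4 has {1,2,4,5,6,8,9}; box has {1,2,4,5,6,8,9} → only 3 remains.
R3C3 = 6: row 3 has {1,2,3,4,7,8,9}; col 3 has {1,3,4,5,7,8,9}; box has {1,2,3,4,7,8,9} → only 6 remains.
R5C1 = 3: row 5 has {1,2,4,5,6,8,9}; col 1 has {1,2,4,7,8,9}; box has {1,4,5,7,8,9} → only 3 remains.
R5C4 = 7: row 5 has {1,2,3,4,5,6,8,9}; col 4 has {1,2,3,4,5,6,8,9}; box has {1,2,3,4,5,6,8,9} → only 7 remains.

345792618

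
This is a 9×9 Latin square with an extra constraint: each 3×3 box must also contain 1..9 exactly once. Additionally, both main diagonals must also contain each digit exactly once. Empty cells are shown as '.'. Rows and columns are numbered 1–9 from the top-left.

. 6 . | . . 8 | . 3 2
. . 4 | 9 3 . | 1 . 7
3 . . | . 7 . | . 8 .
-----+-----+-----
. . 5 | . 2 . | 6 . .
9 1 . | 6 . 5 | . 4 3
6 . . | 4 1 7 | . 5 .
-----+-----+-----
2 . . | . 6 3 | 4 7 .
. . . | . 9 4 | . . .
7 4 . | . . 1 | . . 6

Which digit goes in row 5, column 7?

7

row 2, column 8 = 6: row 2 has {1,3,4,7,9}; col 8 has {3,4,5,7,8}; box has {1,2,3,7,8}; anti-diagonal has {2,4,7} → only 6 remains.
row 4, column 6 = 9: row 4 has {2,5,6}; col 6 has {1,3,4,5,7,8}; box has {1,2,4,5,6,7}; anti-diagonal has {2,4,6,7} → only 9 remains.
row 4, column 8 = 1: row 4 has {2,5,6,9}; col 8 has {3,4,5,6,7,8}; box has {3,4,5,6} → only 1 remains.
row 4, column 9 = 8: row 4 has {1,2,5,6,9}; col 9 has {2,3,6,7}; box has {1,3,4,5,6} → only 8 remains.
row 5, column 5 = 8: row 5 has {1,3,4,5,6,9}; col 5 has {1,2,3,6,7,9}; box has {1,2,4,5,6,7,9}; main diagonal has {4,6,7}; anti-diagonal has {2,4,6,7,9} → only 8 remains.
row 6, column 9 = 9: row 6 has {1,4,5,6,7}; col 9 has {2,3,6,7,8}; box has {1,3,4,5,6,8} → only 9 remains.
row 7, column 3 = 1: row 7 has {2,3,4,6,7}; col 3 has {4,5}; box has {2,4,7}; anti-diagonal has {2,4,6,7,8,9} → only 1 remains.
row 7, column 9 = 5: row 7 has {1,2,3,4,6,7}; col 9 has {2,3,6,7,8,9}; box has {4,6,7} → only 5 remains.
row 8, column 8 = 2: row 8 has {4,9}; col 8 has {1,3,4,5,6,7,8}; box has {4,5,6,7}; main diagonal has {4,6,7,8} → only 2 remains.
row 8, column 9 = 1: row 8 has {2,4,9}; col 9 has {2,3,5,6,7,8,9}; box has {2,4,5,6,7} → only 1 remains.
row 9, column 5 = 5: row 9 has {1,4,6,7}; col 5 has {1,2,3,6,7,8,9}; box has {1,3,4,6,9} → only 5 remains.
row 9, column 8 = 9: row 9 has {1,4,5,6,7}; col 8 has {1,2,3,4,5,6,7,8}; box has {1,2,4,5,6,7} → only 9 remains.
row 1, column 5 = 4: row 1 has {2,3,6,8}; col 5 has {1,2,3,5,6,7,8,9}; box has {3,7,8,9} → only 4 remains.
row 2, column 2 = 5: row 2 has {1,3,4,6,7,9}; col 2 has {1,4,6}; box has {3,4,6}; main diagonal has {2,4,6,7,8} → only 5 remains.
row 2, column 6 = 2: row 2 has {1,3,4,5,6,7,9}; col 6 has {1,3,4,5,7,8,9}; box has {3,4,7,8,9} → only 2 remains.
row 3, column 3 = 9: row 3 has {3,7,8}; col 3 has {1,4,5}; box has {3,4,5,6}; main diagonal has {2,4,5,6,7,8} → only 9 remains.
row 3, column 6 = 6: row 3 has {3,7,8,9}; col 6 has {1,2,3,4,5,7,8,9}; box has {2,3,4,7,8,9} → only 6 remains.
row 3, column 7 = 5: row 3 has {3,6,7,8,9}; col 7 has {1,4,6}; box has {1,2,3,6,7,8}; anti-diagonal has {1,2,4,6,7,8,9} → only 5 remains.
row 3, column 9 = 4: row 3 has {3,5,6,7,8,9}; col 9 has {1,2,3,5,6,7,8,9}; box has {1,2,3,5,6,7,8} → only 4 remains.
row 4, column 1 = 4: row 4 has {1,2,5,6,8,9}; col 1 has {2,3,6,7,9}; box has {1,5,6,9} → only 4 remains.
row 4, column 4 = 3: row 4 has {1,2,4,5,6,8,9}; col 4 has {4,6,9}; box has {1,2,4,5,6,7,8,9}; main diagonal has {2,4,5,6,7,8,9} → only 3 remains.
row 6, column 7 = 2: row 6 has {1,4,5,6,7,9}; col 7 has {1,4,5,6}; box has {1,3,4,5,6,8,9} → only 2 remains.
row 7, column 4 = 8: row 7 has {1,2,3,4,5,6,7}; col 4 has {3,4,6,9}; box has {1,3,4,5,6,9} → only 8 remains.
row 8, column 2 = 3: row 8 has {1,2,4,9}; col 2 has {1,4,5,6}; box has {1,2,4,7}; anti-diagonal has {1,2,4,5,6,7,8,9} → only 3 remains.
row 8, column 4 = 7: row 8 has {1,2,3,4,9}; col 4 has {3,4,6,8,9}; box has {1,3,4,5,6,8,9} → only 7 remains.
row 8, column 7 = 8: row 8 has {1,2,3,4,7,9}; col 7 has {1,2,4,5,6}; box has {1,2,4,5,6,7,9} → only 8 remains.
row 9, column 3 = 8: row 9 has {1,4,5,6,7,9}; col 3 has {1,4,5,9}; box has {1,2,3,4,7} → only 8 remains.
row 9, column 4 = 2: row 9 has {1,4,5,6,7,8,9}; col 4 has {3,4,6,7,8,9}; box has {1,3,4,5,6,7,8,9} → only 2 remains.
row 9, column 7 = 3: row 9 has {1,2,4,5,6,7,8,9}; col 7 has {1,2,4,5,6,8}; box has {1,2,4,5,6,7,8,9} → only 3 remains.
row 1, column 1 = 1: row 1 has {2,3,4,6,8}; col 1 has {2,3,4,6,7,9}; box has {3,4,5,6,9}; main diagonal has {2,3,4,5,6,7,8,9} → only 1 remains.
row 1, column 3 = 7: row 1 has {1,2,3,4,6,8}; col 3 has {1,4,5,8,9}; box has {1,3,4,5,6,9} → only 7 remains.
row 1, column 4 = 5: row 1 has {1,2,3,4,6,7,8}; col 4 has {2,3,4,6,7,8,9}; box has {2,3,4,6,7,8,9} → only 5 remains.
row 1, column 7 = 9: row 1 has {1,2,3,4,5,6,7,8}; col 7 has {1,2,3,4,5,6,8}; box has {1,2,3,4,5,6,7,8} → only 9 remains.
row 2, column 1 = 8: row 2 has {1,2,3,4,5,6,7,9}; col 1 has {1,2,3,4,6,7,9}; box has {1,3,4,5,6,7,9} → only 8 remains.
row 3, column 2 = 2: row 3 has {3,4,5,6,7,8,9}; col 2 has {1,3,4,5,6}; box has {1,3,4,5,6,7,8,9} → only 2 remains.
row 3, column 4 = 1: row 3 has {2,3,4,5,6,7,8,9}; col 4 has {2,3,4,5,6,7,8,9}; box has {2,3,4,5,6,7,8,9} → only 1 remains.
row 4, column 2 = 7: row 4 has {1,2,3,4,5,6,8,9}; col 2 has {1,2,3,4,5,6}; box has {1,4,5,6,9} → only 7 remains.
row 5, column 3 = 2: row 5 has {1,3,4,5,6,8,9}; col 3 has {1,4,5,7,8,9}; box has {1,4,5,6,7,9} → only 2 remains.
row 5, column 7 = 7: row 5 has {1,2,3,4,5,6,8,9}; col 7 has {1,2,3,4,5,6,8,9}; box has {1,2,3,4,5,6,8,9} → only 7 remains.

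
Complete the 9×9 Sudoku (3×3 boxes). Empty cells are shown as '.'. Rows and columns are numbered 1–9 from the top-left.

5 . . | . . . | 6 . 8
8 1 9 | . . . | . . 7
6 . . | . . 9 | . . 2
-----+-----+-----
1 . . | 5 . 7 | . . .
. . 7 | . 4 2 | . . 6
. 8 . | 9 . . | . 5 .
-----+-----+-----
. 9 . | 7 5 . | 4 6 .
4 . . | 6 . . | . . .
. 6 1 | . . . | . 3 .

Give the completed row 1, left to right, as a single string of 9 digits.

523174698

R2C8 = 4 (sole candidate).
R3C8 = 1 (sole candidate).
R7C9 = 1 (sole candidate).
R1C8 = 9: row 1 has {5,6,8}; col 8 has {1,3,4,5,6}; box has {1,2,4,6,7,8} → only 9 remains.
R5C8 = 8 (sole candidate).
R4C8 = 2 (sole candidate).
R8C8 = 7 (sole candidate).
R3C7 = 5 (hidden single in row 3).
R2C7 = 3 (sole candidate).
R4C7 = 9 (sole candidate).
R5C7 = 1 (sole candidate).
R6C7 = 7 (sole candidate).
R2C4 = 2 (sole candidate).
R2C5 = 6 (sole candidate).
R2C6 = 5 (sole candidate).
R5C4 = 3 (sole candidate).
R6C5 = 1 (sole candidate).
R6C6 = 6 (sole candidate).
R4C5 = 8 (sole candidate).
R5C1 = 9 (sole candidate).
R5C2 = 5 (sole candidate).
R3C4 = 8 (hidden single in row 3).
R9C4 = 4 (sole candidate).
R9C6 = 8 (sole candidate).
R9C7 = 2 (sole candidate).
R1C4 = 1: row 1 has {5,6,8,9}; col 4 has {2,3,4,5,6,7,8,9}; box has {2,5,6,8,9} → only 1 remains.
R7C6 = 3 (sole candidate).
R8C6 = 1 (sole candidate).
R8C7 = 8 (sole candidate).
R9C1 = 7 (sole candidate).
R9C5 = 9 (sole candidate).
R9C9 = 5 (sole candidate).
R1C6 = 4: row 1 has {1,5,6,8,9}; col 6 has {1,2,3,5,6,7,8,9}; box has {1,2,5,6,8,9} → only 4 remains.
R7C1 = 2 (sole candidate).
R7C3 = 8 (sole candidate).
R8C2 = 3 (sole candidate).
R8C3 = 5 (sole candidate).
R8C5 = 2 (sole candidate).
R8C9 = 9 (sole candidate).
R4C2 = 4 (sole candidate).
R4C9 = 3 (sole candidate).
R6C1 = 3 (sole candidate).
R6C3 = 2 (sole candidate).
R6C9 = 4 (sole candidate).
R1C3 = 3: row 1 has {1,4,5,6,8,9}; col 3 has {1,2,5,7,8,9}; box has {1,5,6,8,9} → only 3 remains.
R1C5 = 7: row 1 has {1,3,4,5,6,8,9}; col 5 has {1,2,4,5,6,8,9}; box has {1,2,4,5,6,8,9} → only 7 remains.
R3C2 = 7 (sole candidate).
R3C3 = 4 (sole candidate).
R3C5 = 3 (sole candidate).
R4C3 = 6 (sole candidate).
R1C2 = 2: row 1 has {1,3,4,5,6,7,8,9}; col 2 has {1,3,4,5,6,7,8,9}; box has {1,3,4,5,6,7,8,9} → only 2 remains.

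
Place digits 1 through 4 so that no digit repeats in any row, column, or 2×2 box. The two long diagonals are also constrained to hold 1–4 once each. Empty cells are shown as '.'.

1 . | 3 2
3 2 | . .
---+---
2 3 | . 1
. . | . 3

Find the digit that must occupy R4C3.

R1C2 = 4: row 1 has {1,2,3}; col 2 has {2,3}; box has {1,2,3} → only 4 remains.
R2C4 = 4: row 2 has {2,3}; col 4 has {1,2,3}; box has {2,3} → only 4 remains.
R3C3 = 4: row 3 has {1,2,3}; col 3 has {3}; box has {1,3}; main diagonal has {1,2,3} → only 4 remains.
R4C1 = 4: row 4 has {3}; col 1 has {1,2,3}; box has {2,3}; anti-diagonal has {2,3} → only 4 remains.
R4C2 = 1: row 4 has {3,4}; col 2 has {2,3,4}; box has {2,3,4} → only 1 remains.
R4C3 = 2: row 4 has {1,3,4}; col 3 has {3,4}; box has {1,3,4} → only 2 remains.

2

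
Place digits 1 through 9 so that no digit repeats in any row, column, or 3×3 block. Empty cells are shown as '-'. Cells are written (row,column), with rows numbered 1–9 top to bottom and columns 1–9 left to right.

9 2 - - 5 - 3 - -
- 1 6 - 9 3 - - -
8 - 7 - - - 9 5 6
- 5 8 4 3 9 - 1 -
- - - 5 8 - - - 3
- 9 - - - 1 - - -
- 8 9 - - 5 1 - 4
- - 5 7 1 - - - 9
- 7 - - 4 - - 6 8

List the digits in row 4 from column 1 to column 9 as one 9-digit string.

758439612

(1,3) = 4: row 1 has {2,3,5,9}; col 3 has {5,6,7,8,9}; box has {1,2,6,7,8,9} → only 4 remains.
(2,1) = 5: row 2 has {1,3,6,9}; col 1 has {8,9}; box has {1,2,4,6,7,8,9} → only 5 remains.
(3,2) = 3: row 3 has {5,6,7,8,9}; col 2 has {1,2,5,7,8,9}; box has {1,2,4,5,6,7,8,9} → only 3 remains.
(3,5) = 2: row 3 has {3,5,6,7,8,9}; col 5 has {1,3,4,5,8,9}; box has {3,5,9} → only 2 remains.
(3,6) = 4: row 3 has {2,3,5,6,7,8,9}; col 6 has {1,3,5,9}; box has {2,3,5,9} → only 4 remains.
(7,5) = 6: row 7 has {1,4,5,8,9}; col 5 has {1,2,3,4,5,8,9}; box has {1,4,5,7} → only 6 remains.
(8,7) = 2: row 8 has {1,5,7,9}; col 7 has {1,3,9}; box has {1,4,6,8,9} → only 2 remains.
(8,8) = 3: row 8 has {1,2,5,7,9}; col 8 has {1,5,6}; box has {1,2,4,6,8,9} → only 3 remains.
(9,6) = 2: row 9 has {4,6,7,8}; col 6 has {1,3,4,5,9}; box has {1,4,5,6,7} → only 2 remains.
(9,7) = 5: row 9 has {2,4,6,7,8}; col 7 has {1,2,3,9}; box has {1,2,3,4,6,8,9} → only 5 remains.
(2,4) = 8: row 2 has {1,3,5,6,9}; col 4 has {4,5,7}; box has {2,3,4,5,9} → only 8 remains.
(3,4) = 1: row 3 has {2,3,4,5,6,7,8,9}; col 4 has {4,5,7,8}; box has {2,3,4,5,8,9} → only 1 remains.
(6,5) = 7: row 6 has {1,9}; col 5 has {1,2,3,4,5,6,8,9}; box has {1,3,4,5,8,9} → only 7 remains.
(7,4) = 3: row 7 has {1,4,5,6,8,9}; col 4 has {1,4,5,7,8}; box has {1,2,4,5,6,7} → only 3 remains.
(7,8) = 7: row 7 has {1,3,4,5,6,8,9}; col 8 has {1,3,5,6}; box has {1,2,3,4,5,6,8,9} → only 7 remains.
(8,6) = 8: row 8 has {1,2,3,5,7,9}; col 6 has {1,2,3,4,5,9}; box has {1,2,3,4,5,6,7} → only 8 remains.
(9,4) = 9: row 9 has {2,4,5,6,7,8}; col 4 has {1,3,4,5,7,8}; box has {1,2,3,4,5,6,7,8} → only 9 remains.
(1,4) = 6: row 1 has {2,3,4,5,9}; col 4 has {1,3,4,5,7,8,9}; box has {1,2,3,4,5,8,9} → only 6 remains.
(1,6) = 7: row 1 has {2,3,4,5,6,9}; col 6 has {1,2,3,4,5,8,9}; box has {1,2,3,4,5,6,8,9} → only 7 remains.
(1,8) = 8: row 1 has {2,3,4,5,6,7,9}; col 8 has {1,3,5,6,7}; box has {3,5,6,9} → only 8 remains.
(1,9) = 1: row 1 has {2,3,4,5,6,7,8,9}; col 9 has {3,4,6,8,9}; box has {3,5,6,8,9} → only 1 remains.
(5,6) = 6: row 5 has {3,5,8}; col 6 has {1,2,3,4,5,7,8,9}; box has {1,3,4,5,7,8,9} → only 6 remains.
(6,4) = 2: row 6 has {1,7,9}; col 4 has {1,3,4,5,6,7,8,9}; box has {1,3,4,5,6,7,8,9} → only 2 remains.
(6,8) = 4: row 6 has {1,2,7,9}; col 8 has {1,3,5,6,7,8}; box has {1,3} → only 4 remains.
(6,9) = 5: row 6 has {1,2,4,7,9}; col 9 has {1,3,4,6,8,9}; box has {1,3,4} → only 5 remains.
(7,1) = 2: row 7 has {1,3,4,5,6,7,8,9}; col 1 has {5,8,9}; box has {5,7,8,9} → only 2 remains.
(2,8) = 2: row 2 has {1,3,5,6,8,9}; col 8 has {1,3,4,5,6,7,8}; box has {1,3,5,6,8,9} → only 2 remains.
(2,9) = 7: row 2 has {1,2,3,5,6,8,9}; col 9 has {1,3,4,5,6,8,9}; box has {1,2,3,5,6,8,9} → only 7 remains.
(4,9) = 2: row 4 has {1,3,4,5,8,9}; col 9 has {1,3,4,5,6,7,8,9}; box has {1,3,4,5} → only 2 remains.
(5,2) = 4: row 5 has {3,5,6,8}; col 2 has {1,2,3,5,7,8,9}; box has {5,8,9} → only 4 remains.
(5,7) = 7: row 5 has {3,4,5,6,8}; col 7 has {1,2,3,5,9}; box has {1,2,3,4,5} → only 7 remains.
(5,8) = 9: row 5 has {3,4,5,6,7,8}; col 8 has {1,2,3,4,5,6,7,8}; box has {1,2,3,4,5,7} → only 9 remains.
(6,3) = 3: row 6 has {1,2,4,5,7,9}; col 3 has {4,5,6,7,8,9}; box has {4,5,8,9} → only 3 remains.
(8,2) = 6: row 8 has {1,2,3,5,7,8,9}; col 2 has {1,2,3,4,5,7,8,9}; box has {2,5,7,8,9} → only 6 remains.
(9,3) = 1: row 9 has {2,4,5,6,7,8,9}; col 3 has {3,4,5,6,7,8,9}; box has {2,5,6,7,8,9} → only 1 remains.
(2,7) = 4: row 2 has {1,2,3,5,6,7,8,9}; col 7 has {1,2,3,5,7,9}; box has {1,2,3,5,6,7,8,9} → only 4 remains.
(4,7) = 6: row 4 has {1,2,3,4,5,8,9}; col 7 has {1,2,3,4,5,7,9}; box has {1,2,3,4,5,7,9} → only 6 remains.
(5,1) = 1: row 5 has {3,4,5,6,7,8,9}; col 1 has {2,5,8,9}; box has {3,4,5,8,9} → only 1 remains.
(5,3) = 2: row 5 has {1,3,4,5,6,7,8,9}; col 3 has {1,3,4,5,6,7,8,9}; box has {1,3,4,5,8,9} → only 2 remains.
(6,1) = 6: row 6 has {1,2,3,4,5,7,9}; col 1 has {1,2,5,8,9}; box has {1,2,3,4,5,8,9} → only 6 remains.
(6,7) = 8: row 6 has {1,2,3,4,5,6,7,9}; col 7 has {1,2,3,4,5,6,7,9}; box has {1,2,3,4,5,6,7,9} → only 8 remains.
(8,1) = 4: row 8 has {1,2,3,5,6,7,8,9}; col 1 has {1,2,5,6,8,9}; box has {1,2,5,6,7,8,9} → only 4 remains.
(9,1) = 3: row 9 has {1,2,4,5,6,7,8,9}; col 1 has {1,2,4,5,6,8,9}; box has {1,2,4,5,6,7,8,9} → only 3 remains.
(4,1) = 7: row 4 has {1,2,3,4,5,6,8,9}; col 1 has {1,2,3,4,5,6,8,9}; box has {1,2,3,4,5,6,8,9} → only 7 remains.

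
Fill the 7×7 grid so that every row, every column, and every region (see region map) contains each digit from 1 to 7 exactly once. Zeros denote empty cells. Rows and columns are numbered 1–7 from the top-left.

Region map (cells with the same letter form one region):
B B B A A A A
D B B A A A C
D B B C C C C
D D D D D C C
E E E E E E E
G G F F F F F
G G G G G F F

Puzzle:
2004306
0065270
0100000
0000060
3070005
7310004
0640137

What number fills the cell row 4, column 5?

row 1, column 3 = 5 (sole candidate).
row 1, column 6 = 1 (sole candidate).
row 2, column 2 = 4 (sole candidate).
row 3, column 3 = 3 (sole candidate).
row 3, column 7 = 2 (sole candidate).
row 4, column 3 = 2 (sole candidate).
row 5, column 2 = 2 (sole candidate).
row 5, column 6 = 4 (sole candidate).
row 7, column 1 = 5 (sole candidate).
row 7, column 4 = 2 (sole candidate).
row 1, column 2 = 7 (sole candidate).
row 2, column 1 = 1 (sole candidate).
row 2, column 7 = 3 (sole candidate).
row 3, column 4 = 7 (sole candidate).
row 3, column 6 = 5 (sole candidate).
row 4, column 1 = 4 (sole candidate).
row 4, column 2 = 5 (sole candidate).
row 4, column 4 = 3 (sole candidate).
row 4, column 5 = 7: row 4 has {2,3,4,5,6}; col 5 has {1,2,3}; region has {1,2,3,4,5} → only 7 remains.

7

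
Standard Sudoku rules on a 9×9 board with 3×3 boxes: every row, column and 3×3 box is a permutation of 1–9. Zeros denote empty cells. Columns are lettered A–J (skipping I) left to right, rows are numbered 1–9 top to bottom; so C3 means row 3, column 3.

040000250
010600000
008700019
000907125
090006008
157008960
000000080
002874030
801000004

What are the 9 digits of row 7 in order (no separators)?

534169782

J6 = 3: row 6 has {1,5,6,7,8,9}; col 9 has {4,5,8,9}; box has {1,2,5,6,8,9} → only 3 remains.
B8 = 6: row 8 has {2,3,4,7,8}; col 2 has {1,4,5,9}; box has {1,2,8} → only 6 remains.
G8 = 5: row 8 has {2,3,4,6,7,8}; col 7 has {1,2,9}; box has {3,4,8} → only 5 remains.
J8 = 1: row 8 has {2,3,4,5,6,7,8}; col 9 has {3,4,5,8,9}; box has {3,4,5,8} → only 1 remains.
J2 = 7: row 2 has {1,6}; col 9 has {1,3,4,5,8,9}; box has {1,2,5,9} → only 7 remains.
A8 = 9: row 8 has {1,2,3,4,5,6,7,8}; col 1 has {1,8}; box has {1,2,6,8} → only 9 remains.
J1 = 6: row 1 has {2,4,5}; col 9 has {1,3,4,5,7,8,9}; box has {1,2,5,7,9} → only 6 remains.
H2 = 4: row 2 has {1,6,7}; col 8 has {1,2,3,5,6,8}; box has {1,2,5,6,7,9} → only 4 remains.
G3 = 3: row 3 has {1,7,8,9}; col 7 has {1,2,5,9}; box has {1,2,4,5,6,7,9} → only 3 remains.
H5 = 7: row 5 has {6,8,9}; col 8 has {1,2,3,4,5,6,8}; box has {1,2,3,5,6,8,9} → only 7 remains.
J7 = 2: row 7 has {8}; col 9 has {1,3,4,5,6,7,8,9}; box has {1,3,4,5,8} → only 2 remains.
H9 = 9: row 9 has {1,4,8}; col 8 has {1,2,3,4,5,6,7,8}; box has {1,2,3,4,5,8} → only 9 remains.
G2 = 8: row 2 has {1,4,6,7}; col 7 has {1,2,3,5,9}; box has {1,2,3,4,5,6,7,9} → only 8 remains.
B3 = 2: row 3 has {1,3,7,8,9}; col 2 has {1,4,5,6,9}; box has {1,4,8} → only 2 remains.
F3 = 5: row 3 has {1,2,3,7,8,9}; col 6 has {4,6,7,8}; box has {6,7} → only 5 remains.
G5 = 4: row 5 has {6,7,8,9}; col 7 has {1,2,3,5,8,9}; box has {1,2,3,5,6,7,8,9} → only 4 remains.
A3 = 6: row 3 has {1,2,3,5,7,8,9}; col 1 has {1,8,9}; box has {1,2,4,8} → only 6 remains.
E3 = 4: row 3 has {1,2,3,5,6,7,8,9}; col 5 has {7}; box has {5,6,7} → only 4 remains.
E4 = 3: row 4 has {1,2,5,7,9}; col 5 has {4,7}; box has {6,7,8,9} → only 3 remains.
C5 = 3: row 5 has {4,6,7,8,9}; col 3 has {1,2,7,8}; box has {1,5,7,9} → only 3 remains.
E6 = 2: row 6 has {1,3,5,6,7,8,9}; col 5 has {3,4,7}; box has {3,6,7,8,9} → only 2 remains.
C1 = 9: row 1 has {2,4,5,6}; col 3 has {1,2,3,7,8}; box has {1,2,4,6,8} → only 9 remains.
C2 = 5: row 2 has {1,4,6,7,8}; col 3 has {1,2,3,7,8,9}; box has {1,2,4,6,8,9} → only 5 remains.
E2 = 9: row 2 has {1,4,5,6,7,8}; col 5 has {2,3,4,7}; box has {4,5,6,7} → only 9 remains.
A4 = 4: row 4 has {1,2,3,5,7,9}; col 1 has {1,6,8,9}; box has {1,3,5,7,9} → only 4 remains.
B4 = 8: row 4 has {1,2,3,4,5,7,9}; col 2 has {1,2,4,5,6,9}; box has {1,3,4,5,7,9} → only 8 remains.
C4 = 6: row 4 has {1,2,3,4,5,7,8,9}; col 3 has {1,2,3,5,7,8,9}; box has {1,3,4,5,7,8,9} → only 6 remains.
A5 = 2: row 5 has {3,4,6,7,8,9}; col 1 has {1,4,6,8,9}; box has {1,3,4,5,6,7,8,9} → only 2 remains.
D6 = 4: row 6 has {1,2,3,5,6,7,8,9}; col 4 has {6,7,8,9}; box has {2,3,6,7,8,9} → only 4 remains.
C7 = 4: row 7 has {2,8}; col 3 has {1,2,3,5,6,7,8,9}; box has {1,2,6,8,9} → only 4 remains.
A2 = 3: row 2 has {1,4,5,6,7,8,9}; col 1 has {1,2,4,6,8,9}; box has {1,2,4,5,6,8,9} → only 3 remains.
F2 = 2: row 2 has {1,3,4,5,6,7,8,9}; col 6 has {4,5,6,7,8}; box has {4,5,6,7,9} → only 2 remains.
F9 = 3: row 9 has {1,4,8,9}; col 6 has {2,4,5,6,7,8}; box has {4,7,8} → only 3 remains.
A1 = 7: row 1 has {2,4,5,6,9}; col 1 has {1,2,3,4,6,8,9}; box has {1,2,3,4,5,6,8,9} → only 7 remains.
F1 = 1: row 1 has {2,4,5,6,7,9}; col 6 has {2,3,4,5,6,7,8}; box has {2,4,5,6,7,9} → only 1 remains.
A7 = 5: row 7 has {2,4,8}; col 1 has {1,2,3,4,6,7,8,9}; box has {1,2,4,6,8,9} → only 5 remains.
D7 = 1: row 7 has {2,4,5,8}; col 4 has {4,6,7,8,9}; box has {3,4,7,8} → only 1 remains.
E7 = 6: row 7 has {1,2,4,5,8}; col 5 has {2,3,4,7,9}; box has {1,3,4,7,8} → only 6 remains.
F7 = 9: row 7 has {1,2,4,5,6,8}; col 6 has {1,2,3,4,5,6,7,8}; box has {1,3,4,6,7,8} → only 9 remains.
G7 = 7: row 7 has {1,2,4,5,6,8,9}; col 7 has {1,2,3,4,5,8,9}; box has {1,2,3,4,5,8,9} → only 7 remains.
B9 = 7: row 9 has {1,3,4,8,9}; col 2 has {1,2,4,5,6,8,9}; box has {1,2,4,5,6,8,9} → only 7 remains.
E9 = 5: row 9 has {1,3,4,7,8,9}; col 5 has {2,3,4,6,7,9}; box has {1,3,4,6,7,8,9} → only 5 remains.
G9 = 6: row 9 has {1,3,4,5,7,8,9}; col 7 has {1,2,3,4,5,7,8,9}; box has {1,2,3,4,5,7,8,9} → only 6 remains.
D1 = 3: row 1 has {1,2,4,5,6,7,9}; col 4 has {1,4,6,7,8,9}; box has {1,2,4,5,6,7,9} → only 3 remains.
E1 = 8: row 1 has {1,2,3,4,5,6,7,9}; col 5 has {2,3,4,5,6,7,9}; box has {1,2,3,4,5,6,7,9} → only 8 remains.
D5 = 5: row 5 has {2,3,4,6,7,8,9}; col 4 has {1,3,4,6,7,8,9}; box has {2,3,4,6,7,8,9} → only 5 remains.
E5 = 1: row 5 has {2,3,4,5,6,7,8,9}; col 5 has {2,3,4,5,6,7,8,9}; box has {2,3,4,5,6,7,8,9} → only 1 remains.
B7 = 3: row 7 has {1,2,4,5,6,7,8,9}; col 2 has {1,2,4,5,6,7,8,9}; box has {1,2,4,5,6,7,8,9} → only 3 remains.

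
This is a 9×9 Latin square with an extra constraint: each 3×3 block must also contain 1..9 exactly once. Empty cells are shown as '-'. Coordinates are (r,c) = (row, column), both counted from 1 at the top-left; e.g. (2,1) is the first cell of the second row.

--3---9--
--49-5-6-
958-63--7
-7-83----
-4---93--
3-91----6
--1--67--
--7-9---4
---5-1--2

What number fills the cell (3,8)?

(9,3) = 6: row 9 has {1,2,5}; col 3 has {1,3,4,7,8,9}; box has {1,7} → only 6 remains.
(9,7) = 8: row 9 has {1,2,5,6}; col 7 has {3,7,9}; box has {2,4,7} → only 8 remains.
(9,1) = 4: row 9 has {1,2,5,6,8}; col 1 has {3,9}; box has {1,6,7} → only 4 remains.
(9,5) = 7: row 9 has {1,2,4,5,6,8}; col 5 has {3,6,9}; box has {1,5,6,9} → only 7 remains.
(2,9) = 3: in row 2, 3 can only go here (every other open cell in that row sees a 3).
(2,1) = 7: in row 2, 7 can only go here (every other open cell in that row sees a 7).
(2,5) = 8: in row 2, 8 can only go here (every other open cell in that row sees an 8).
(4,1) = 6: in row 4, 6 can only go here (every other open cell in that row sees a 6).
(1,2) = 6: in row 1, 6 can only go here (every other open cell in that row sees a 6).
(5,4) = 6: in row 5, 6 can only go here (every other open cell in that row sees a 6).
(5,8) = 7: in row 5, 7 can only go here (every other open cell in that row sees a 7).
(6,6) = 7: in row 6, 7 can only go here (every other open cell in that row sees a 7).
(1,4) = 7: in row 1, 7 can only go here (every other open cell in that row sees a 7).
(8,7) = 6: in row 8, 6 can only go here (every other open cell in that row sees a 6).
(8,8) = 1: in row 8, 1 can only go here (every other open cell in that row sees a 1).
(3,7) = 1: in row 3, 1 can only go here (every other open cell in that row sees a 1).
(2,7) = 2: row 2 has {3,4,5,6,7,8,9}; col 7 has {1,3,6,7,8,9}; box has {1,3,6,7,9} → only 2 remains.
(3,8) = 4: row 3 has {1,3,5,6,7,8,9}; col 8 has {1,6,7}; box has {1,2,3,6,7,9} → only 4 remains.

4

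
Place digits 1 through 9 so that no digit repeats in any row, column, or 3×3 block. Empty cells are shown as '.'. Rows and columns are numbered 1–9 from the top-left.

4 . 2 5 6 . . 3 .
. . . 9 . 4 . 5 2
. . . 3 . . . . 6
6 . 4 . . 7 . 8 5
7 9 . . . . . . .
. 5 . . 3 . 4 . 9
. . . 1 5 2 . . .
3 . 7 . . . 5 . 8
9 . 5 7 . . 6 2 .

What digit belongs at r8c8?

r4c4 = 2: row 4 has {4,5,6,7,8}; col 4 has {1,3,5,7,9}; box has {3,7} → only 2 remains.
r7c1 = 8: row 7 has {1,2,5}; col 1 has {3,4,6,7,9}; box has {3,5,7,9} → only 8 remains.
r7c3 = 6: row 7 has {1,2,5,8}; col 3 has {2,4,5,7}; box has {3,5,7,8,9} → only 6 remains.
r2c1 = 1: row 2 has {2,4,5,9}; col 1 has {3,4,6,7,8,9}; box has {2,4} → only 1 remains.
r3c1 = 5: row 3 has {3,6}; col 1 has {1,3,4,6,7,8,9}; box has {1,2,4} → only 5 remains.
r6c1 = 2: row 6 has {3,4,5,9}; col 1 has {1,3,4,5,6,7,8,9}; box has {4,5,6,7,9} → only 2 remains.
r7c2 = 4: row 7 has {1,2,5,6,8}; col 2 has {5,9}; box has {3,5,6,7,8,9} → only 4 remains.
r9c2 = 1: row 9 has {2,5,6,7,9}; col 2 has {4,5,9}; box has {3,4,5,6,7,8,9} → only 1 remains.
r4c2 = 3: row 4 has {2,4,5,6,7,8}; col 2 has {1,4,5,9}; box has {2,4,5,6,7,9} → only 3 remains.
r4c7 = 1: row 4 has {2,3,4,5,6,7,8}; col 7 has {4,5,6}; box has {4,5,8,9} → only 1 remains.
r5c8 = 6: row 5 has {7,9}; col 8 has {2,3,5,8}; box has {1,4,5,8,9} → only 6 remains.
r5c9 = 3: row 5 has {6,7,9}; col 9 has {2,5,6,8,9}; box has {1,4,5,6,8,9} → only 3 remains.
r6c8 = 7: row 6 has {2,3,4,5,9}; col 8 has {2,3,5,6,8}; box has {1,3,4,5,6,8,9} → only 7 remains.
r7c8 = 9: row 7 has {1,2,4,5,6,8}; col 8 has {2,3,5,6,7,8}; box has {2,5,6,8} → only 9 remains.
r7c9 = 7: row 7 has {1,2,4,5,6,8,9}; col 9 has {2,3,5,6,8,9}; box has {2,5,6,8,9} → only 7 remains.
r8c2 = 2: row 8 has {3,5,7,8}; col 2 has {1,3,4,5,9}; box has {1,3,4,5,6,7,8,9} → only 2 remains.
r9c9 = 4: row 9 has {1,2,5,6,7,9}; col 9 has {2,3,5,6,7,8,9}; box has {2,5,6,7,8,9} → only 4 remains.
r1c9 = 1: row 1 has {2,3,4,5,6}; col 9 has {2,3,4,5,6,7,8,9}; box has {2,3,5,6} → only 1 remains.
r3c8 = 4: row 3 has {3,5,6}; col 8 has {2,3,5,6,7,8,9}; box has {1,2,3,5,6} → only 4 remains.
r4c5 = 9: row 4 has {1,2,3,4,5,6,7,8}; col 5 has {3,5,6}; box has {2,3,7} → only 9 remains.
r5c7 = 2: row 5 has {3,6,7,9}; col 7 has {1,4,5,6}; box has {1,3,4,5,6,7,8,9} → only 2 remains.
r7c7 = 3: row 7 has {1,2,4,5,6,7,8,9}; col 7 has {1,2,4,5,6}; box has {2,4,5,6,7,8,9} → only 3 remains.
r8c5 = 4: row 8 has {2,3,5,7,8}; col 5 has {3,5,6,9}; box has {1,2,5,7} → only 4 remains.
r8c8 = 1: row 8 has {2,3,4,5,7,8}; col 8 has {2,3,4,5,6,7,8,9}; box has {2,3,4,5,6,7,8,9} → only 1 remains.

1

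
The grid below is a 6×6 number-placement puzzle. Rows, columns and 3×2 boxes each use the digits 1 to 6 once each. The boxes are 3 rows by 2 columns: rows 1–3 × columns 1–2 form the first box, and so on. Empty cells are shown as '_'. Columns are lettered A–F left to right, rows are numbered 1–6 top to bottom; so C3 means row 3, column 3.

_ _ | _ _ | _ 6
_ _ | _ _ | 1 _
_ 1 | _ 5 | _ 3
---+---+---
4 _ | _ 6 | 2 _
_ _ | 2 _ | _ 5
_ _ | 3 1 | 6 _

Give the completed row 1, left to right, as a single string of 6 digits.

341256

E3 = 4 (sole candidate).
C4 = 5 (sole candidate).
F4 = 1 (sole candidate).
D5 = 4 (sole candidate).
E5 = 3 (sole candidate).
F6 = 4 (sole candidate).
E1 = 5: row 1 has {6}; col 5 has {1,2,3,4,6}; box has {1,3,4,6} → only 5 remains.
F2 = 2 (sole candidate).
C3 = 6 (sole candidate).
B4 = 3 (sole candidate).
B5 = 6 (sole candidate).
C2 = 4 (sole candidate).
D2 = 3 (sole candidate).
A3 = 2 (sole candidate).
A5 = 1 (sole candidate).
A6 = 5 (sole candidate).
B6 = 2 (sole candidate).
A1 = 3: row 1 has {5,6}; col 1 has {1,2,4,5}; box has {1,2} → only 3 remains.
B1 = 4: row 1 has {3,5,6}; col 2 has {1,2,3,6}; box has {1,2,3} → only 4 remains.
C1 = 1: row 1 has {3,4,5,6}; col 3 has {2,3,4,5,6}; box has {3,4,5,6} → only 1 remains.
D1 = 2: row 1 has {1,3,4,5,6}; col 4 has {1,3,4,5,6}; box has {1,3,4,5,6} → only 2 remains.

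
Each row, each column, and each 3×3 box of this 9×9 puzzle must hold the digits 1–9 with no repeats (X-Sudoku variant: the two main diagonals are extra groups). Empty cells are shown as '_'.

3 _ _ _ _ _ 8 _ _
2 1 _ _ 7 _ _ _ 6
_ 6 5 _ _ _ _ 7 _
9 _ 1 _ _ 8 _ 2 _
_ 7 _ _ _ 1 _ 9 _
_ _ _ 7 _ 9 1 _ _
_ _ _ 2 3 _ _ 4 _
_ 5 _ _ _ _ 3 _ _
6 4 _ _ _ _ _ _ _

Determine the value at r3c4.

r1c2 = 9 (sole candidate).
r2c8 = 3 (sole candidate).
r4c2 = 3 (sole candidate).
r7c2 = 8 (sole candidate).
r7c3 = 9 (sole candidate).
r6c2 = 2 (sole candidate).
r1c3 = 7 (hidden single in row 1).
r8c3 = 2 (sole candidate).
r9c3 = 3 (sole candidate).
r5c5 = 2 (hidden single in row 5).
r3c7 = 4 (sole candidate).
r1c9 = 1 (sole candidate).
r3c1 = 8 (sole candidate).
r1c8 = 5 (sole candidate).
r2c3 = 4 (sole candidate).
r2c6 = 5 (sole candidate).
r2c7 = 9 (sole candidate).
r3c9 = 2 (sole candidate).
r9c6 = 7 (sole candidate).
r9c9 = 8 (sole candidate).
r2c4 = 8 (sole candidate).
r3c6 = 3 (sole candidate).
r7c6 = 6 (sole candidate).
r7c7 = 7 (sole candidate).
r7c9 = 5 (sole candidate).
r8c6 = 4 (sole candidate).
r8c8 = 6 (sole candidate).
r8c9 = 9 (sole candidate).
r9c7 = 2 (sole candidate).
r9c8 = 1 (sole candidate).
r1c6 = 2 (sole candidate).
r4c4 = 4 (sole candidate).
r4c9 = 7 (sole candidate).
r6c8 = 8 (sole candidate).
r7c1 = 1 (sole candidate).
r8c1 = 7 (sole candidate).
r8c4 = 1 (sole candidate).
r8c5 = 8 (sole candidate).
r1c4 = 6 (sole candidate).
r1c5 = 4 (sole candidate).
r3c4 = 9: row 3 has {2,3,4,5,6,7,8}; col 4 has {1,2,4,6,7,8}; box has {2,3,4,5,6,7,8} → only 9 remains.

9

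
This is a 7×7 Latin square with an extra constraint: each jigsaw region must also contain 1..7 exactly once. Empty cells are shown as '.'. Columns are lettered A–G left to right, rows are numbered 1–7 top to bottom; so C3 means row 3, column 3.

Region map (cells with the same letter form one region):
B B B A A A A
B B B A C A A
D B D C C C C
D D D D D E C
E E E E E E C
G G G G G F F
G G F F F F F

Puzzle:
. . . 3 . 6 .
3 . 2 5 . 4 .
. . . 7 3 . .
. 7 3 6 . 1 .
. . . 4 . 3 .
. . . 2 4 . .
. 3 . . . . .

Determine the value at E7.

2

D7 = 1: row 7 has {3}; col 4 has {2,3,4,5,6,7}; region has {} → only 1 remains.
G2 = 7: in row 2, 7 can only go here (every other open cell in that row sees a 7).
G5 = 1: in row 5, 1 can only go here (every other open cell in that row sees a 1).
G1 = 2: row 1 has {3,6}; col 7 has {1,7}; region has {3,4,5,6,7} → only 2 remains.
E2 = 6: row 2 has {2,3,4,5,7}; col 5 has {3,4}; region has {1,3,7} → only 6 remains.
E1 = 1: row 1 has {2,3,6}; col 5 has {3,4,6}; region has {2,3,4,5,6,7} → only 1 remains.
B2 = 1: row 2 has {2,3,4,5,6,7}; col 2 has {3,7}; region has {2,3} → only 1 remains.
B3 = 6: in row 3, 6 can only go here (every other open cell in that row sees a 6).
B6 = 5: row 6 has {2,4}; col 2 has {1,3,6,7}; region has {2,3,4} → only 5 remains.
F6 = 7: row 6 has {2,4,5}; col 6 has {1,3,4,6}; region has {1} → only 7 remains.
B1 = 4: row 1 has {1,2,3,6}; col 2 has {1,3,5,6,7}; region has {1,2,3,6} → only 4 remains.
B5 = 2: row 5 has {1,3,4}; col 2 has {1,3,4,5,6,7}; region has {1,3,4} → only 2 remains.
G6 = 3: in row 6, 3 can only go here (every other open cell in that row sees a 3).
A7 = 7: in row 7, 7 can only go here (every other open cell in that row sees a 7).
A1 = 5: row 1 has {1,2,3,4,6}; col 1 has {3,7}; region has {1,2,3,4,6} → only 5 remains.
C1 = 7: row 1 has {1,2,3,4,5,6}; col 3 has {2,3}; region has {1,2,3,4,5,6} → only 7 remains.
A5 = 6: row 5 has {1,2,3,4}; col 1 has {3,5,7}; region has {1,2,3,4} → only 6 remains.
C5 = 5: row 5 has {1,2,3,4,6}; col 3 has {2,3,7}; region has {1,2,3,4,6} → only 5 remains.
E5 = 7: row 5 has {1,2,3,4,5,6}; col 5 has {1,3,4,6}; region has {1,2,3,4,5,6} → only 7 remains.
A6 = 1: row 6 has {2,3,4,5,7}; col 1 has {3,5,6,7}; region has {2,3,4,5,7} → only 1 remains.
C6 = 6: row 6 has {1,2,3,4,5,7}; col 3 has {2,3,5,7}; region has {1,2,3,4,5,7} → only 6 remains.
C7 = 4: row 7 has {1,3,7}; col 3 has {2,3,5,6,7}; region has {1,3,7} → only 4 remains.
C3 = 1: row 3 has {3,6,7}; col 3 has {2,3,4,5,6,7}; region has {3,6,7} → only 1 remains.
G7 = 6: in row 7, 6 can only go here (every other open cell in that row sees a 6).
F3 = 2: in region C, 2 can only go here (every other open cell in that region sees a 2).
A3 = 4: row 3 has {1,2,3,6,7}; col 1 has {1,3,5,6,7}; region has {1,3,6,7} → only 4 remains.
G3 = 5: row 3 has {1,2,3,4,6,7}; col 7 has {1,2,3,6,7}; region has {1,2,3,6,7} → only 5 remains.
A4 = 2: row 4 has {1,3,6,7}; col 1 has {1,3,4,5,6,7}; region has {1,3,4,6,7} → only 2 remains.
E4 = 5: row 4 has {1,2,3,6,7}; col 5 has {1,3,4,6,7}; region has {1,2,3,4,6,7} → only 5 remains.
G4 = 4: row 4 has {1,2,3,5,6,7}; col 7 has {1,2,3,5,6,7}; region has {1,2,3,5,6,7} → only 4 remains.
E7 = 2: row 7 has {1,3,4,6,7}; col 5 has {1,3,4,5,6,7}; region has {1,3,4,6,7} → only 2 remains.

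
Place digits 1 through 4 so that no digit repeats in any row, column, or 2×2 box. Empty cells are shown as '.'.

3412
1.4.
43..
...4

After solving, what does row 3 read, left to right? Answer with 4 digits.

r2c2 = 2: row 2 has {1,4}; col 2 has {3,4}; box has {1,3,4} → only 2 remains.
r2c4 = 3: row 2 has {1,2,4}; col 4 has {2,4}; box has {1,2,4} → only 3 remains.
r3c3 = 2: row 3 has {3,4}; col 3 has {1,4}; box has {4} → only 2 remains.
r3c4 = 1: row 3 has {2,3,4}; col 4 has {2,3,4}; box has {2,4} → only 1 remains.

4321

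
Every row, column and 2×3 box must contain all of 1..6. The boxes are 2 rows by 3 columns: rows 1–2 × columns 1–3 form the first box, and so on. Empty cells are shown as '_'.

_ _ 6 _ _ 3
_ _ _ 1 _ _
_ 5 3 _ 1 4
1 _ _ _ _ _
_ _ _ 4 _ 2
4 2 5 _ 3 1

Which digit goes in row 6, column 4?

6

row 5, column 3 = 1 (sole candidate).
row 6, column 4 = 6: row 6 has {1,2,3,4,5}; col 4 has {1,4}; box has {1,2,3,4} → only 6 remains.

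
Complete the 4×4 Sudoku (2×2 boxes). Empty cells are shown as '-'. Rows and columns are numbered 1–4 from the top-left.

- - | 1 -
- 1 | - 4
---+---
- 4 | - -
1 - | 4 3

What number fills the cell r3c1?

3

r1c4 = 2: row 1 has {1}; col 4 has {3,4}; box has {1,4} → only 2 remains.
r2c3 = 3: row 2 has {1,4}; col 3 has {1,4}; box has {1,2,4} → only 3 remains.
r3c3 = 2: row 3 has {4}; col 3 has {1,3,4}; box has {3,4} → only 2 remains.
r3c4 = 1: row 3 has {2,4}; col 4 has {2,3,4}; box has {2,3,4} → only 1 remains.
r4c2 = 2: row 4 has {1,3,4}; col 2 has {1,4}; box has {1,4} → only 2 remains.
r1c2 = 3: row 1 has {1,2}; col 2 has {1,2,4}; box has {1} → only 3 remains.
r2c1 = 2: row 2 has {1,3,4}; col 1 has {1}; box has {1,3} → only 2 remains.
r3c1 = 3: row 3 has {1,2,4}; col 1 has {1,2}; box has {1,2,4} → only 3 remains.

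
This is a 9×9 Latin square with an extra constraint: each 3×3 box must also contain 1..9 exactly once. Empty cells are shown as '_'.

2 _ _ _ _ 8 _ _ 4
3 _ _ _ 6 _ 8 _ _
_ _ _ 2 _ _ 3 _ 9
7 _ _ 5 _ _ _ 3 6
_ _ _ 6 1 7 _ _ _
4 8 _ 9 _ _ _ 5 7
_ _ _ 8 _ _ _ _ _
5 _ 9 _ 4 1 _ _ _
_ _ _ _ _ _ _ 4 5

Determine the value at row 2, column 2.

row 5, column 1 = 9: row 5 has {1,6,7}; col 1 has {2,3,4,5,7}; box has {4,7,8} → only 9 remains.
row 4, column 5 = 8: in row 4, 8 can only go here (every other open cell in that row sees an 8).
row 4, column 7 = 9: in row 4, 9 can only go here (every other open cell in that row sees a 9).
row 4, column 6 = 4: in row 4, 4 can only go here (every other open cell in that row sees a 4).
row 3, column 6 = 5: row 3 has {2,3,9}; col 6 has {1,4,7,8}; box has {2,6,8} → only 5 remains.
row 2, column 6 = 9: row 2 has {3,6,8}; col 6 has {1,4,5,7,8}; box has {2,5,6,8} → only 9 remains.
row 3, column 5 = 7: row 3 has {2,3,5,9}; col 5 has {1,4,6,8}; box has {2,5,6,8,9} → only 7 remains.
row 1, column 5 = 3: row 1 has {2,4,8}; col 5 has {1,4,6,7,8}; box has {2,5,6,7,8,9} → only 3 remains.
row 6, column 5 = 2: row 6 has {4,5,7,8,9}; col 5 has {1,3,4,6,7,8}; box has {1,4,5,6,7,8,9} → only 2 remains.
row 6, column 6 = 3: row 6 has {2,4,5,7,8,9}; col 6 has {1,4,5,7,8,9}; box has {1,2,4,5,6,7,8,9} → only 3 remains.
row 6, column 7 = 1: row 6 has {2,3,4,5,7,8,9}; col 7 has {3,8,9}; box has {3,5,6,7,9} → only 1 remains.
row 9, column 5 = 9: row 9 has {4,5}; col 5 has {1,2,3,4,6,7,8}; box has {1,4,8} → only 9 remains.
row 1, column 4 = 1: row 1 has {2,3,4,8}; col 4 has {2,5,6,8,9}; box has {2,3,5,6,7,8,9} → only 1 remains.
row 2, column 4 = 4: row 2 has {3,6,8,9}; col 4 has {1,2,5,6,8,9}; box has {1,2,3,5,6,7,8,9} → only 4 remains.
row 6, column 3 = 6: row 6 has {1,2,3,4,5,7,8,9}; col 3 has {9}; box has {4,7,8,9} → only 6 remains.
row 7, column 5 = 5: row 7 has {8}; col 5 has {1,2,3,4,6,7,8,9}; box has {1,4,8,9} → only 5 remains.
row 1, column 2 = 9: in row 1, 9 can only go here (every other open cell in that row sees a 9).
row 5, column 7 = 4: in row 5, 4 can only go here (every other open cell in that row sees a 4).
row 7, column 8 = 9: in row 7, 9 can only go here (every other open cell in that row sees a 9).
row 1, column 7 = 5: in column 7, 5 can only go here (every other open cell in that column sees a 5).
row 1, column 3 = 7: row 1 has {1,2,3,4,5,8,9}; col 3 has {6,9}; box has {2,3,9} → only 7 remains.
row 1, column 8 = 6: row 1 has {1,2,3,4,5,7,8,9}; col 8 has {3,4,5,9}; box has {3,4,5,8,9} → only 6 remains.
row 3, column 8 = 1: row 3 has {2,3,5,7,9}; col 8 has {3,4,5,6,9}; box has {3,4,5,6,8,9} → only 1 remains.
row 2, column 9 = 2: row 2 has {3,4,6,8,9}; col 9 has {4,5,6,7,9}; box has {1,3,4,5,6,8,9} → only 2 remains.
row 5, column 9 = 8: row 5 has {1,4,6,7,9}; col 9 has {2,4,5,6,7,9}; box has {1,3,4,5,6,7,9} → only 8 remains.
row 8, column 9 = 3: row 8 has {1,4,5,9}; col 9 has {2,4,5,6,7,8,9}; box has {4,5,9} → only 3 remains.
row 2, column 8 = 7: row 2 has {2,3,4,6,8,9}; col 8 has {1,3,4,5,6,9}; box has {1,2,3,4,5,6,8,9} → only 7 remains.
row 5, column 8 = 2: row 5 has {1,4,6,7,8,9}; col 8 has {1,3,4,5,6,7,9}; box has {1,3,4,5,6,7,8,9} → only 2 remains.
row 7, column 9 = 1: row 7 has {5,8,9}; col 9 has {2,3,4,5,6,7,8,9}; box has {3,4,5,9} → only 1 remains.
row 8, column 4 = 7: row 8 has {1,3,4,5,9}; col 4 has {1,2,4,5,6,8,9}; box has {1,4,5,8,9} → only 7 remains.
row 8, column 8 = 8: row 8 has {1,3,4,5,7,9}; col 8 has {1,2,3,4,5,6,7,9}; box has {1,3,4,5,9} → only 8 remains.
row 9, column 4 = 3: row 9 has {4,5,9}; col 4 has {1,2,4,5,6,7,8,9}; box has {1,4,5,7,8,9} → only 3 remains.
row 7, column 1 = 6: row 7 has {1,5,8,9}; col 1 has {2,3,4,5,7,9}; box has {5,9} → only 6 remains.
row 7, column 6 = 2: row 7 has {1,5,6,8,9}; col 6 has {1,3,4,5,7,8,9}; box has {1,3,4,5,7,8,9} → only 2 remains.
row 7, column 7 = 7: row 7 has {1,2,5,6,8,9}; col 7 has {1,3,4,5,8,9}; box has {1,3,4,5,8,9} → only 7 remains.
row 8, column 2 = 2: row 8 has {1,3,4,5,7,8,9}; col 2 has {8,9}; box has {5,6,9} → only 2 remains.
row 8, column 7 = 6: row 8 has {1,2,3,4,5,7,8,9}; col 7 has {1,3,4,5,7,8,9}; box has {1,3,4,5,7,8,9} → only 6 remains.
row 9, column 6 = 6: row 9 has {3,4,5,9}; col 6 has {1,2,3,4,5,7,8,9}; box has {1,2,3,4,5,7,8,9} → only 6 remains.
row 9, column 7 = 2: row 9 has {3,4,5,6,9}; col 7 has {1,3,4,5,6,7,8,9}; box has {1,3,4,5,6,7,8,9} → only 2 remains.
row 3, column 1 = 8: row 3 has {1,2,3,5,7,9}; col 1 has {2,3,4,5,6,7,9}; box has {2,3,7,9} → only 8 remains.
row 3, column 3 = 4: row 3 has {1,2,3,5,7,8,9}; col 3 has {6,7,9}; box has {2,3,7,8,9} → only 4 remains.
row 4, column 2 = 1: row 4 has {3,4,5,6,7,8,9}; col 2 has {2,8,9}; box has {4,6,7,8,9} → only 1 remains.
row 4, column 3 = 2: row 4 has {1,3,4,5,6,7,8,9}; col 3 has {4,6,7,9}; box has {1,4,6,7,8,9} → only 2 remains.
row 7, column 3 = 3: row 7 has {1,2,5,6,7,8,9}; col 3 has {2,4,6,7,9}; box has {2,5,6,9} → only 3 remains.
row 9, column 1 = 1: row 9 has {2,3,4,5,6,9}; col 1 has {2,3,4,5,6,7,8,9}; box has {2,3,5,6,9} → only 1 remains.
row 9, column 2 = 7: row 9 has {1,2,3,4,5,6,9}; col 2 has {1,2,8,9}; box has {1,2,3,5,6,9} → only 7 remains.
row 9, column 3 = 8: row 9 has {1,2,3,4,5,6,7,9}; col 3 has {2,3,4,6,7,9}; box has {1,2,3,5,6,7,9} → only 8 remains.
row 2, column 2 = 5: row 2 has {2,3,4,6,7,8,9}; col 2 has {1,2,7,8,9}; box has {2,3,4,7,8,9} → only 5 remains.

5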